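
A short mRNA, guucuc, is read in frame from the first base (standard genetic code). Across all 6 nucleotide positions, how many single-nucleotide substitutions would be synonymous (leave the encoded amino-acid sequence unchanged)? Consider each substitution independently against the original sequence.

Codon 1 (GUU, Val): 3 synonymous substitutions.
Codon 2 (CUC, Leu): 3 synonymous substitutions.
Total: 3 + 3 = 6.

6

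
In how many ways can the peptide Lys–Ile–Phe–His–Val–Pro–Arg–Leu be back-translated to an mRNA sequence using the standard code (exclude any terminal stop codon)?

Lys: 2 codons.
Ile: 3 codons.
Phe: 2 codons.
His: 2 codons.
Val: 4 codons.
Pro: 4 codons.
Arg: 6 codons.
Leu: 6 codons.
2 × 3 × 2 × 2 × 4 × 4 × 6 × 6 = 13824.

13824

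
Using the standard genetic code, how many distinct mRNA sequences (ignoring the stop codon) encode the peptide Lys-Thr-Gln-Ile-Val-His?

384

Lys: 2 codons.
Thr: 4 codons.
Gln: 2 codons.
Ile: 3 codons.
Val: 4 codons.
His: 2 codons.
2 × 4 × 2 × 3 × 4 × 2 = 384.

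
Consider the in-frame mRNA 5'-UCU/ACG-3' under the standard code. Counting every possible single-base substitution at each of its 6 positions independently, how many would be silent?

Codon 1 (UCU, Ser): 3 synonymous substitutions.
Codon 2 (ACG, Thr): 3 synonymous substitutions.
Total: 3 + 3 = 6.

6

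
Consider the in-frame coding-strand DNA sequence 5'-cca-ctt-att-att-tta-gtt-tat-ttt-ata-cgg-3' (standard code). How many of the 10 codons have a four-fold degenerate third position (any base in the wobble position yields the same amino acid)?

4

Codon 1 CCA (Pro): third position 4-fold.
Codon 2 CTT (Leu): third position 4-fold.
Codon 3 ATT (Ile): third position 3-fold.
Codon 4 ATT (Ile): third position 3-fold.
Codon 5 TTA (Leu): third position 2-fold.
Codon 6 GTT (Val): third position 4-fold.
Codon 7 TAT (Tyr): third position 2-fold.
Codon 8 TTT (Phe): third position 2-fold.
Codon 9 ATA (Ile): third position 3-fold.
Codon 10 CGG (Arg): third position 4-fold.
Four-fold degenerate third positions: 4.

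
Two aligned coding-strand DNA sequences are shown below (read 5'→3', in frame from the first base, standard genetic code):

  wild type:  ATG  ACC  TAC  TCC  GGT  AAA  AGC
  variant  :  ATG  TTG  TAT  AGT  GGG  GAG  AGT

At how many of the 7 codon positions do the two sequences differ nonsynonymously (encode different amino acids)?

2

Codon 1: ATG Met / ATG Met — identical.
Codon 2: ACC Thr / TTG Leu — nonsynonymous.
Codon 3: TAC Tyr / TAT Tyr — synonymous.
Codon 4: TCC Ser / AGT Ser — synonymous.
Codon 5: GGT Gly / GGG Gly — synonymous.
Codon 6: AAA Lys / GAG Glu — nonsynonymous.
Codon 7: AGC Ser / AGT Ser — synonymous.
Nonsynonymous differences: 2.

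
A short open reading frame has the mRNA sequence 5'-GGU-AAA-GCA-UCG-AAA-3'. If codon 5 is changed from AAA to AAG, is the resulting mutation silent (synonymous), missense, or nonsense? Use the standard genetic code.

silent

Position 15 falls in codon 5: AAA → Lys.
After the substitution the codon is AAG → Lys.
Both encode Lys, so the change is synonymous.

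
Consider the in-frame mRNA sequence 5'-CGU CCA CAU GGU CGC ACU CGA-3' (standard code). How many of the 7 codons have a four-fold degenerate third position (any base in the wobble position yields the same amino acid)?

6

Codon 1 CGU (Arg): third position 4-fold.
Codon 2 CCA (Pro): third position 4-fold.
Codon 3 CAU (His): third position 2-fold.
Codon 4 GGU (Gly): third position 4-fold.
Codon 5 CGC (Arg): third position 4-fold.
Codon 6 ACU (Thr): third position 4-fold.
Codon 7 CGA (Arg): third position 4-fold.
Four-fold degenerate third positions: 6.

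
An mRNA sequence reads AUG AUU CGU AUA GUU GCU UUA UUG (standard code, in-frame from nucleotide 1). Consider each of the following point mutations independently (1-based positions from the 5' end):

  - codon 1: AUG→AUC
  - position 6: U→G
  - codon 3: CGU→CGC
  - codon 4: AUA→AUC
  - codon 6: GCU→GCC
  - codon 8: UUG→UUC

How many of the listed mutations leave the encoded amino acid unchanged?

3

Codon 1: AUG (Met) → AUC (Ile) — missense.
Codon 2: AUU (Ile) → AUG (Met) — missense.
Codon 3: CGU (Arg) → CGC (Arg) — synonymous.
Codon 4: AUA (Ile) → AUC (Ile) — synonymous.
Codon 6: GCU (Ala) → GCC (Ala) — synonymous.
Codon 8: UUG (Leu) → UUC (Phe) — missense.
Synonymous: 3 of 6.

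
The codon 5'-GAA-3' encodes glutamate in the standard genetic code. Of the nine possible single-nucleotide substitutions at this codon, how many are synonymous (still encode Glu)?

1

Position 1: none → 0 synonymous.
Position 2: none → 0 synonymous.
Position 3: GAG → 1 synonymous.
Total: 0 + 0 + 1 = 1.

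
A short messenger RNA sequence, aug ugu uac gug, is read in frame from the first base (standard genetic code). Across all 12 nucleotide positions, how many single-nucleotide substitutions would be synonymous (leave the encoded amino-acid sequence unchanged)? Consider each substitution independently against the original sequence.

5

Codon 1 (AUG, Met): 0 synonymous substitutions.
Codon 2 (UGU, Cys): 1 synonymous substitution.
Codon 3 (UAC, Tyr): 1 synonymous substitution.
Codon 4 (GUG, Val): 3 synonymous substitutions.
Total: 0 + 1 + 1 + 3 = 5.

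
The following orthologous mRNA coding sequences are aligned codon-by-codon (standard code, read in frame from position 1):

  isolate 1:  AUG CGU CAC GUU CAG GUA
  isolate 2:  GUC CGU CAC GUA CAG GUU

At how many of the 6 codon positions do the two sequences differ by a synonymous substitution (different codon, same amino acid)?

Codon 1: AUG Met / GUC Val — nonsynonymous.
Codon 2: CGU Arg / CGU Arg — identical.
Codon 3: CAC His / CAC His — identical.
Codon 4: GUU Val / GUA Val — synonymous.
Codon 5: CAG Gln / CAG Gln — identical.
Codon 6: GUA Val / GUU Val — synonymous.
Synonymous differences: 2.

2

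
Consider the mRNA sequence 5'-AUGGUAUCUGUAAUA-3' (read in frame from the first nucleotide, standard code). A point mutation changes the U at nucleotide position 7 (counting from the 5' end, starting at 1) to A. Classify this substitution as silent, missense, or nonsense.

Position 7 falls in codon 3: UCU → Ser.
After the substitution the codon is ACU → Thr.
Ser ≠ Thr, so this is a missense mutation.

missense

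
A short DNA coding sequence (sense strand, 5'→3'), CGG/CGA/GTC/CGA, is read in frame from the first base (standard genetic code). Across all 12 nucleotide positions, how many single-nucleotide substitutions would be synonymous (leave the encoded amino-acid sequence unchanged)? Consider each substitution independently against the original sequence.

15

Codon 1 (CGG, Arg): 4 synonymous substitutions.
Codon 2 (CGA, Arg): 4 synonymous substitutions.
Codon 3 (GTC, Val): 3 synonymous substitutions.
Codon 4 (CGA, Arg): 4 synonymous substitutions.
Total: 4 + 4 + 3 + 4 = 15.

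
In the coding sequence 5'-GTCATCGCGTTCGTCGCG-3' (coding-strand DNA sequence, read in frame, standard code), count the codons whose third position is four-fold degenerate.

4

Codon 1 GTC (Val): third position 4-fold.
Codon 2 ATC (Ile): third position 3-fold.
Codon 3 GCG (Ala): third position 4-fold.
Codon 4 TTC (Phe): third position 2-fold.
Codon 5 GTC (Val): third position 4-fold.
Codon 6 GCG (Ala): third position 4-fold.
Four-fold degenerate third positions: 4.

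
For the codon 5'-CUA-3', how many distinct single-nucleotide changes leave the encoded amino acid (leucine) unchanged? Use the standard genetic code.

4

Position 1: UUA → 1 synonymous.
Position 2: none → 0 synonymous.
Position 3: CUU, CUC, CUG → 3 synonymous.
Total: 1 + 0 + 3 = 4.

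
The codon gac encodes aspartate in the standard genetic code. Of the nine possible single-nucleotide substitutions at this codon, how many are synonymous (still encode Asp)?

Position 1: none → 0 synonymous.
Position 2: none → 0 synonymous.
Position 3: GAT → 1 synonymous.
Total: 0 + 0 + 1 = 1.

1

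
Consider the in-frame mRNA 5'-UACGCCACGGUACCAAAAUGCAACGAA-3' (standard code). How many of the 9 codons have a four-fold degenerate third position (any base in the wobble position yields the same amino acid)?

Codon 1 UAC (Tyr): third position 2-fold.
Codon 2 GCC (Ala): third position 4-fold.
Codon 3 ACG (Thr): third position 4-fold.
Codon 4 GUA (Val): third position 4-fold.
Codon 5 CCA (Pro): third position 4-fold.
Codon 6 AAA (Lys): third position 2-fold.
Codon 7 UGC (Cys): third position 2-fold.
Codon 8 AAC (Asn): third position 2-fold.
Codon 9 GAA (Glu): third position 2-fold.
Four-fold degenerate third positions: 4.

4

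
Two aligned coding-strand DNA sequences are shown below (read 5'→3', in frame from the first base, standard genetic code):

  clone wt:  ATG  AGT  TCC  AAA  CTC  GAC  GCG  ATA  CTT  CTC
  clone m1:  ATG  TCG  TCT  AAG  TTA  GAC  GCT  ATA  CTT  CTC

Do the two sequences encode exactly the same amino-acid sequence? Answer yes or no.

yes

Codon 1: ATG Met / ATG Met — identical.
Codon 2: AGT Ser / TCG Ser — synonymous.
Codon 3: TCC Ser / TCT Ser — synonymous.
Codon 4: AAA Lys / AAG Lys — synonymous.
Codon 5: CTC Leu / TTA Leu — synonymous.
Codon 6: GAC Asp / GAC Asp — identical.
Codon 7: GCG Ala / GCT Ala — synonymous.
Codon 8: ATA Ile / ATA Ile — identical.
Codon 9: CTT Leu / CTT Leu — identical.
Codon 10: CTC Leu / CTC Leu — identical.
Nonsynonymous differences: 0 → same protein.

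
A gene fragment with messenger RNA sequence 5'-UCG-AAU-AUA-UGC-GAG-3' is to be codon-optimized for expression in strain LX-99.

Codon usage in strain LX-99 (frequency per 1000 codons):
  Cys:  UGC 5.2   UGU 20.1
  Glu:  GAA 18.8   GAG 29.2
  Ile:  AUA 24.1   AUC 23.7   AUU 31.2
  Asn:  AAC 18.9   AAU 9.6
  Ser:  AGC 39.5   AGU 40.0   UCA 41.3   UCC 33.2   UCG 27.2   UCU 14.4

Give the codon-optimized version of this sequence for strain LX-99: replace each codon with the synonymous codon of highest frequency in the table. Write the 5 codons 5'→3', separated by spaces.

UCA AAC AUU UGU GAG

Codon 1 (Ser): best is UCA at 41.3.
Codon 2 (Asn): best is AAC at 18.9.
Codon 3 (Ile): best is AUU at 31.2.
Codon 4 (Cys): best is UGU at 20.1.
Codon 5 (Glu): best is GAG at 29.2.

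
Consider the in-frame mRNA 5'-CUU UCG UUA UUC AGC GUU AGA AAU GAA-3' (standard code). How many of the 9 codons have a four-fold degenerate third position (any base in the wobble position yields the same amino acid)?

3

Codon 1 CUU (Leu): third position 4-fold.
Codon 2 UCG (Ser): third position 4-fold.
Codon 3 UUA (Leu): third position 2-fold.
Codon 4 UUC (Phe): third position 2-fold.
Codon 5 AGC (Ser): third position 2-fold.
Codon 6 GUU (Val): third position 4-fold.
Codon 7 AGA (Arg): third position 2-fold.
Codon 8 AAU (Asn): third position 2-fold.
Codon 9 GAA (Glu): third position 2-fold.
Four-fold degenerate third positions: 3.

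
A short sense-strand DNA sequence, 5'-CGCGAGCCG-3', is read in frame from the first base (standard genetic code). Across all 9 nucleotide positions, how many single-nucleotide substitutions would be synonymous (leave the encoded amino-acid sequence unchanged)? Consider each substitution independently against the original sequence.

Codon 1 (CGC, Arg): 3 synonymous substitutions.
Codon 2 (GAG, Glu): 1 synonymous substitution.
Codon 3 (CCG, Pro): 3 synonymous substitutions.
Total: 3 + 1 + 3 = 7.

7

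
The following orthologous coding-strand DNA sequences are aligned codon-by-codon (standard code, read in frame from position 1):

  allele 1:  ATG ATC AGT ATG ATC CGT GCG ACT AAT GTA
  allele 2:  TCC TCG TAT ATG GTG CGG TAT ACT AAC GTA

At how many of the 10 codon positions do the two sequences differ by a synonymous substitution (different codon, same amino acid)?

Codon 1: ATG Met / TCC Ser — nonsynonymous.
Codon 2: ATC Ile / TCG Ser — nonsynonymous.
Codon 3: AGT Ser / TAT Tyr — nonsynonymous.
Codon 4: ATG Met / ATG Met — identical.
Codon 5: ATC Ile / GTG Val — nonsynonymous.
Codon 6: CGT Arg / CGG Arg — synonymous.
Codon 7: GCG Ala / TAT Tyr — nonsynonymous.
Codon 8: ACT Thr / ACT Thr — identical.
Codon 9: AAT Asn / AAC Asn — synonymous.
Codon 10: GTA Val / GTA Val — identical.
Synonymous differences: 2.

2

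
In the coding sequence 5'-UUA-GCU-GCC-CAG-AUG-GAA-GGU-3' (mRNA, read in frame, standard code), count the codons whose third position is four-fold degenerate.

3

Codon 1 UUA (Leu): third position 2-fold.
Codon 2 GCU (Ala): third position 4-fold.
Codon 3 GCC (Ala): third position 4-fold.
Codon 4 CAG (Gln): third position 2-fold.
Codon 5 AUG (Met): third position 1-fold.
Codon 6 GAA (Glu): third position 2-fold.
Codon 7 GGU (Gly): third position 4-fold.
Four-fold degenerate third positions: 3.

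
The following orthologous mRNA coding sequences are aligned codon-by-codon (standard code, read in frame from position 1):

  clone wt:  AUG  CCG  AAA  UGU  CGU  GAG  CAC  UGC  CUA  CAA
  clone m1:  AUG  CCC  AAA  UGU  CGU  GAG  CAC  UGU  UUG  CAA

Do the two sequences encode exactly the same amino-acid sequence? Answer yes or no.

yes

Codon 1: AUG Met / AUG Met — identical.
Codon 2: CCG Pro / CCC Pro — synonymous.
Codon 3: AAA Lys / AAA Lys — identical.
Codon 4: UGU Cys / UGU Cys — identical.
Codon 5: CGU Arg / CGU Arg — identical.
Codon 6: GAG Glu / GAG Glu — identical.
Codon 7: CAC His / CAC His — identical.
Codon 8: UGC Cys / UGU Cys — synonymous.
Codon 9: CUA Leu / UUG Leu — synonymous.
Codon 10: CAA Gln / CAA Gln — identical.
Nonsynonymous differences: 0 → same protein.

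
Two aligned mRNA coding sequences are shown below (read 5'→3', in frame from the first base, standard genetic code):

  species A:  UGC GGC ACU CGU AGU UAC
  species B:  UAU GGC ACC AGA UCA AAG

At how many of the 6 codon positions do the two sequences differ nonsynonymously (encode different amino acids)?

2

Codon 1: UGC Cys / UAU Tyr — nonsynonymous.
Codon 2: GGC Gly / GGC Gly — identical.
Codon 3: ACU Thr / ACC Thr — synonymous.
Codon 4: CGU Arg / AGA Arg — synonymous.
Codon 5: AGU Ser / UCA Ser — synonymous.
Codon 6: UAC Tyr / AAG Lys — nonsynonymous.
Nonsynonymous differences: 2.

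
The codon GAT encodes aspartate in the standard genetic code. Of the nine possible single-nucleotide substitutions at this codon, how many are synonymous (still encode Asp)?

1

Position 1: none → 0 synonymous.
Position 2: none → 0 synonymous.
Position 3: GAC → 1 synonymous.
Total: 0 + 0 + 1 = 1.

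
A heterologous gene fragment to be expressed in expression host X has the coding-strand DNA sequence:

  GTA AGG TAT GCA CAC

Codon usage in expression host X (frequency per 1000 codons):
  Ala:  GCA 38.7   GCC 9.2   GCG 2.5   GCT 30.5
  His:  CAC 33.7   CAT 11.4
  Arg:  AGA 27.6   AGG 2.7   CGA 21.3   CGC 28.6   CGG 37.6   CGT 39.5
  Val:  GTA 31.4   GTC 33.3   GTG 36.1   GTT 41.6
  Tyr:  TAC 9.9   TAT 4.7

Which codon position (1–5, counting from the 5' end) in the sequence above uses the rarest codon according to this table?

2

Codon 1 GTA (Val): 31.4 per 1000.
Codon 2 AGG (Arg): 2.7 per 1000.
Codon 3 TAT (Tyr): 4.7 per 1000.
Codon 4 GCA (Ala): 38.7 per 1000.
Codon 5 CAC (His): 33.7 per 1000.
Lowest frequency is 2.7 at codon 2.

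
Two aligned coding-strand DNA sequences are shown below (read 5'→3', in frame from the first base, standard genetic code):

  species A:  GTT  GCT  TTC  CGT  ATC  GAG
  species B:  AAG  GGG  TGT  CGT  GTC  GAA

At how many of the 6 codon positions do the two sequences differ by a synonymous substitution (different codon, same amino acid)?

Codon 1: GTT Val / AAG Lys — nonsynonymous.
Codon 2: GCT Ala / GGG Gly — nonsynonymous.
Codon 3: TTC Phe / TGT Cys — nonsynonymous.
Codon 4: CGT Arg / CGT Arg — identical.
Codon 5: ATC Ile / GTC Val — nonsynonymous.
Codon 6: GAG Glu / GAA Glu — synonymous.
Synonymous differences: 1.

1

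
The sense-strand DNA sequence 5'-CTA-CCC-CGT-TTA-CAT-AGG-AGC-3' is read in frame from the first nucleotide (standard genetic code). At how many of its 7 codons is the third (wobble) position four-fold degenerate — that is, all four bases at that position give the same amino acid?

3

Codon 1 CTA (Leu): third position 4-fold.
Codon 2 CCC (Pro): third position 4-fold.
Codon 3 CGT (Arg): third position 4-fold.
Codon 4 TTA (Leu): third position 2-fold.
Codon 5 CAT (His): third position 2-fold.
Codon 6 AGG (Arg): third position 2-fold.
Codon 7 AGC (Ser): third position 2-fold.
Four-fold degenerate third positions: 3.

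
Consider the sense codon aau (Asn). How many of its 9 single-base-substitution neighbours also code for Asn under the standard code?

1

Position 1: none → 0 synonymous.
Position 2: none → 0 synonymous.
Position 3: AAC → 1 synonymous.
Total: 0 + 0 + 1 = 1.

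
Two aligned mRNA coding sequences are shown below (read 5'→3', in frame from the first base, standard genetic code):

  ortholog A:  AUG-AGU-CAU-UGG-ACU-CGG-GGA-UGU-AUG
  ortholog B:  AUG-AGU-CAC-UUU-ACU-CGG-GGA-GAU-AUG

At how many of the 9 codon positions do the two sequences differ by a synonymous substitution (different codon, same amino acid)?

Codon 1: AUG Met / AUG Met — identical.
Codon 2: AGU Ser / AGU Ser — identical.
Codon 3: CAU His / CAC His — synonymous.
Codon 4: UGG Trp / UUU Phe — nonsynonymous.
Codon 5: ACU Thr / ACU Thr — identical.
Codon 6: CGG Arg / CGG Arg — identical.
Codon 7: GGA Gly / GGA Gly — identical.
Codon 8: UGU Cys / GAU Asp — nonsynonymous.
Codon 9: AUG Met / AUG Met — identical.
Synonymous differences: 1.

1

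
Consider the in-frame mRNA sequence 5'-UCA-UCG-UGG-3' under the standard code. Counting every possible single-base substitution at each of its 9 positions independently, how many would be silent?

Codon 1 (UCA, Ser): 3 synonymous substitutions.
Codon 2 (UCG, Ser): 3 synonymous substitutions.
Codon 3 (UGG, Trp): 0 synonymous substitutions.
Total: 3 + 3 + 0 = 6.

6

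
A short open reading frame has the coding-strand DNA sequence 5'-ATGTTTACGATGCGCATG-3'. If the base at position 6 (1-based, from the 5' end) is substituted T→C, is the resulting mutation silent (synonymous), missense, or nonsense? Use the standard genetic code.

Position 6 falls in codon 2: TTT → Phe.
After the substitution the codon is TTC → Phe.
Both encode Phe, so the change is synonymous.

silent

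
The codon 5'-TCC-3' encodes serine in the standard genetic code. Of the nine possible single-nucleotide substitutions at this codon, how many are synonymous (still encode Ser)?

Position 1: none → 0 synonymous.
Position 2: none → 0 synonymous.
Position 3: TCT, TCA, TCG → 3 synonymous.
Total: 0 + 0 + 3 = 3.

3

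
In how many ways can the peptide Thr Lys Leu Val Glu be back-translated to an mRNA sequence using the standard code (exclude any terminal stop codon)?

Thr: 4 codons.
Lys: 2 codons.
Leu: 6 codons.
Val: 4 codons.
Glu: 2 codons.
4 × 2 × 6 × 4 × 2 = 384.

384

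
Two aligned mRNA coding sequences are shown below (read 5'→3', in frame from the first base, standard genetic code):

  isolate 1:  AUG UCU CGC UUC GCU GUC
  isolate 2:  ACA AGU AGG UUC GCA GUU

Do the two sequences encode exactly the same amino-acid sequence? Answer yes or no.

Codon 1: AUG Met / ACA Thr — nonsynonymous.
Codon 2: UCU Ser / AGU Ser — synonymous.
Codon 3: CGC Arg / AGG Arg — synonymous.
Codon 4: UUC Phe / UUC Phe — identical.
Codon 5: GCU Ala / GCA Ala — synonymous.
Codon 6: GUC Val / GUU Val — synonymous.
Nonsynonymous differences: 1 → different protein.

no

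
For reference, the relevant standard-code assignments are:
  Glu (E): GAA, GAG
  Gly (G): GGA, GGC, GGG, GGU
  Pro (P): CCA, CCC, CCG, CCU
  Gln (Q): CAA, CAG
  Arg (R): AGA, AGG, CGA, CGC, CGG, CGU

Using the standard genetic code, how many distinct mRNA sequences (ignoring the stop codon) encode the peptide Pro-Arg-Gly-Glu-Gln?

Pro: 4 codons.
Arg: 6 codons.
Gly: 4 codons.
Glu: 2 codons.
Gln: 2 codons.
4 × 6 × 4 × 2 × 2 = 384.

384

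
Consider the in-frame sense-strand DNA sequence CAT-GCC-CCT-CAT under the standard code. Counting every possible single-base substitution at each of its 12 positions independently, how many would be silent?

Codon 1 (CAT, His): 1 synonymous substitution.
Codon 2 (GCC, Ala): 3 synonymous substitutions.
Codon 3 (CCT, Pro): 3 synonymous substitutions.
Codon 4 (CAT, His): 1 synonymous substitution.
Total: 1 + 3 + 3 + 1 = 8.

8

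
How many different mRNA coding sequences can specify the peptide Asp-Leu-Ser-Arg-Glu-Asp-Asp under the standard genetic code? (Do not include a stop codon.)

Asp: 2 codons.
Leu: 6 codons.
Ser: 6 codons.
Arg: 6 codons.
Glu: 2 codons.
Asp: 2 codons.
Asp: 2 codons.
2 × 6 × 6 × 6 × 2 × 2 × 2 = 3456.

3456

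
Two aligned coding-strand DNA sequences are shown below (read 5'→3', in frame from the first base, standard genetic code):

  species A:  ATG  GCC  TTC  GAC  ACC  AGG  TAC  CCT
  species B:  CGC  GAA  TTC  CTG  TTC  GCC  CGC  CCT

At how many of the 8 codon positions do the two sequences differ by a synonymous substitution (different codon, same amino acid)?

Codon 1: ATG Met / CGC Arg — nonsynonymous.
Codon 2: GCC Ala / GAA Glu — nonsynonymous.
Codon 3: TTC Phe / TTC Phe — identical.
Codon 4: GAC Asp / CTG Leu — nonsynonymous.
Codon 5: ACC Thr / TTC Phe — nonsynonymous.
Codon 6: AGG Arg / GCC Ala — nonsynonymous.
Codon 7: TAC Tyr / CGC Arg — nonsynonymous.
Codon 8: CCT Pro / CCT Pro — identical.
Synonymous differences: 0.

0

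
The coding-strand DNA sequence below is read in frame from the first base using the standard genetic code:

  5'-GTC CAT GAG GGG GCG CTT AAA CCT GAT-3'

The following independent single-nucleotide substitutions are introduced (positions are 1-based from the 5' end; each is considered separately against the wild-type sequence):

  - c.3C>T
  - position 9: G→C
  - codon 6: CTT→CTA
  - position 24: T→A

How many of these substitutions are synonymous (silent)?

Codon 1: GTC (Val) → GTT (Val) — synonymous.
Codon 3: GAG (Glu) → GAC (Asp) — missense.
Codon 6: CTT (Leu) → CTA (Leu) — synonymous.
Codon 8: CCT (Pro) → CCA (Pro) — synonymous.
Synonymous: 3 of 4.

3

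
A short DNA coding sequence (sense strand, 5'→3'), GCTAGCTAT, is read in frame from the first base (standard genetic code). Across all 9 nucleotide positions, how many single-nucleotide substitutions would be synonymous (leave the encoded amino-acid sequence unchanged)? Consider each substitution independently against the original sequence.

Codon 1 (GCT, Ala): 3 synonymous substitutions.
Codon 2 (AGC, Ser): 1 synonymous substitution.
Codon 3 (TAT, Tyr): 1 synonymous substitution.
Total: 3 + 1 + 1 = 5.

5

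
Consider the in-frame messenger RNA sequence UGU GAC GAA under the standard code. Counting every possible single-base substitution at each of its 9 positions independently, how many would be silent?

Codon 1 (UGU, Cys): 1 synonymous substitution.
Codon 2 (GAC, Asp): 1 synonymous substitution.
Codon 3 (GAA, Glu): 1 synonymous substitution.
Total: 1 + 1 + 1 = 3.

3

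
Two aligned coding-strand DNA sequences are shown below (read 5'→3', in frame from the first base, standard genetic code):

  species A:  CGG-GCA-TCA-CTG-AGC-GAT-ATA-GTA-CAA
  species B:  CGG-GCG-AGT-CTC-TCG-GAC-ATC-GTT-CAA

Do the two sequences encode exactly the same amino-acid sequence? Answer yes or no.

Codon 1: CGG Arg / CGG Arg — identical.
Codon 2: GCA Ala / GCG Ala — synonymous.
Codon 3: TCA Ser / AGT Ser — synonymous.
Codon 4: CTG Leu / CTC Leu — synonymous.
Codon 5: AGC Ser / TCG Ser — synonymous.
Codon 6: GAT Asp / GAC Asp — synonymous.
Codon 7: ATA Ile / ATC Ile — synonymous.
Codon 8: GTA Val / GTT Val — synonymous.
Codon 9: CAA Gln / CAA Gln — identical.
Nonsynonymous differences: 0 → same protein.

yes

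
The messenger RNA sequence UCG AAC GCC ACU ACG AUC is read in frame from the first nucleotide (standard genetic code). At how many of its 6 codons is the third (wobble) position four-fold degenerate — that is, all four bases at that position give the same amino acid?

4

Codon 1 UCG (Ser): third position 4-fold.
Codon 2 AAC (Asn): third position 2-fold.
Codon 3 GCC (Ala): third position 4-fold.
Codon 4 ACU (Thr): third position 4-fold.
Codon 5 ACG (Thr): third position 4-fold.
Codon 6 AUC (Ile): third position 3-fold.
Four-fold degenerate third positions: 4.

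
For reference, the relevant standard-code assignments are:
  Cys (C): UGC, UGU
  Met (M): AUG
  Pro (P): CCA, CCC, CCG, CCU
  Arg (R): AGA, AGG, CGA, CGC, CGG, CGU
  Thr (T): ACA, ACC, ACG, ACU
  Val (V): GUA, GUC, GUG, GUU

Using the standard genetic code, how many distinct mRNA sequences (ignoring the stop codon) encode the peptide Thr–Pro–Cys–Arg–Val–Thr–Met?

3072

Thr: 4 codons.
Pro: 4 codons.
Cys: 2 codons.
Arg: 6 codons.
Val: 4 codons.
Thr: 4 codons.
Met: 1 codon.
4 × 4 × 2 × 6 × 4 × 4 × 1 = 3072.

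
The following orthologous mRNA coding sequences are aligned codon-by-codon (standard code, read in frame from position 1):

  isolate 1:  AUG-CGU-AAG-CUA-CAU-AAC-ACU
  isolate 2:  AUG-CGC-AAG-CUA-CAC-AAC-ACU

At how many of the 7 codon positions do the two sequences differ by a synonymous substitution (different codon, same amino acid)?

Codon 1: AUG Met / AUG Met — identical.
Codon 2: CGU Arg / CGC Arg — synonymous.
Codon 3: AAG Lys / AAG Lys — identical.
Codon 4: CUA Leu / CUA Leu — identical.
Codon 5: CAU His / CAC His — synonymous.
Codon 6: AAC Asn / AAC Asn — identical.
Codon 7: ACU Thr / ACU Thr — identical.
Synonymous differences: 2.

2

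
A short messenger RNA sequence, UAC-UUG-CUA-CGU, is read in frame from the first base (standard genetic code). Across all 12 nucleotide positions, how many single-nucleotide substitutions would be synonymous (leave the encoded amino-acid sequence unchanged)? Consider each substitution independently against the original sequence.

Codon 1 (UAC, Tyr): 1 synonymous substitution.
Codon 2 (UUG, Leu): 2 synonymous substitutions.
Codon 3 (CUA, Leu): 4 synonymous substitutions.
Codon 4 (CGU, Arg): 3 synonymous substitutions.
Total: 1 + 2 + 4 + 3 = 10.

10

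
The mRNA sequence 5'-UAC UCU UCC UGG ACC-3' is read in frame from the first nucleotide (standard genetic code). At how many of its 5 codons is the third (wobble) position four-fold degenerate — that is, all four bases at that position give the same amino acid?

Codon 1 UAC (Tyr): third position 2-fold.
Codon 2 UCU (Ser): third position 4-fold.
Codon 3 UCC (Ser): third position 4-fold.
Codon 4 UGG (Trp): third position 1-fold.
Codon 5 ACC (Thr): third position 4-fold.
Four-fold degenerate third positions: 3.

3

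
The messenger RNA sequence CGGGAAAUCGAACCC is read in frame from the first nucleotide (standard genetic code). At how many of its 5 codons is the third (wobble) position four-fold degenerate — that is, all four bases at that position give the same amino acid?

2

Codon 1 CGG (Arg): third position 4-fold.
Codon 2 GAA (Glu): third position 2-fold.
Codon 3 AUC (Ile): third position 3-fold.
Codon 4 GAA (Glu): third position 2-fold.
Codon 5 CCC (Pro): third position 4-fold.
Four-fold degenerate third positions: 2.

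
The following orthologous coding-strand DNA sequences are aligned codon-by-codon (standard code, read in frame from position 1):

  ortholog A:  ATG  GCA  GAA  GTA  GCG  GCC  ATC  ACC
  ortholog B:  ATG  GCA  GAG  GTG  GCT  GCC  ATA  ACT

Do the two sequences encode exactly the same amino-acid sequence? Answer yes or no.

yes

Codon 1: ATG Met / ATG Met — identical.
Codon 2: GCA Ala / GCA Ala — identical.
Codon 3: GAA Glu / GAG Glu — synonymous.
Codon 4: GTA Val / GTG Val — synonymous.
Codon 5: GCG Ala / GCT Ala — synonymous.
Codon 6: GCC Ala / GCC Ala — identical.
Codon 7: ATC Ile / ATA Ile — synonymous.
Codon 8: ACC Thr / ACT Thr — synonymous.
Nonsynonymous differences: 0 → same protein.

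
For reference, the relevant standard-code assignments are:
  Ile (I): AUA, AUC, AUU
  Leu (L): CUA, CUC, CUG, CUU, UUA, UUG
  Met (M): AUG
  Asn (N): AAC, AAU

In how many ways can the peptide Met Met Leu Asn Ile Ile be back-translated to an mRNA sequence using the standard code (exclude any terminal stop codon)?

Met: 1 codon.
Met: 1 codon.
Leu: 6 codons.
Asn: 2 codons.
Ile: 3 codons.
Ile: 3 codons.
1 × 1 × 6 × 2 × 3 × 3 = 108.

108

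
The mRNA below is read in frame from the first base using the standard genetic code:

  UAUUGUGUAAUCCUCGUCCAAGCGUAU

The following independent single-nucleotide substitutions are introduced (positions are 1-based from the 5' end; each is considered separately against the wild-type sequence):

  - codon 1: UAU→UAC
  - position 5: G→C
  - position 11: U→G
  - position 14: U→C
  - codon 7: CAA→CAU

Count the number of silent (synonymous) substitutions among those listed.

Codon 1: UAU (Tyr) → UAC (Tyr) — synonymous.
Codon 2: UGU (Cys) → UCU (Ser) — missense.
Codon 4: AUC (Ile) → AGC (Ser) — missense.
Codon 5: CUC (Leu) → CCC (Pro) — missense.
Codon 7: CAA (Gln) → CAU (His) — missense.
Synonymous: 1 of 5.

1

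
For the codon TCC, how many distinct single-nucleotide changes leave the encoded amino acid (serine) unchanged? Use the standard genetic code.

Position 1: none → 0 synonymous.
Position 2: none → 0 synonymous.
Position 3: TCT, TCA, TCG → 3 synonymous.
Total: 0 + 0 + 3 = 3.

3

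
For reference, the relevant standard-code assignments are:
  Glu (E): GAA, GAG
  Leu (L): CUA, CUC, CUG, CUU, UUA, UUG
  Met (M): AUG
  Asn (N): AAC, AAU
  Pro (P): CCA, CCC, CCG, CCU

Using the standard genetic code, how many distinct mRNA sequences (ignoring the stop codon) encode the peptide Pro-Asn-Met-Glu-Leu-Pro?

Pro: 4 codons.
Asn: 2 codons.
Met: 1 codon.
Glu: 2 codons.
Leu: 6 codons.
Pro: 4 codons.
4 × 2 × 1 × 2 × 6 × 4 = 384.

384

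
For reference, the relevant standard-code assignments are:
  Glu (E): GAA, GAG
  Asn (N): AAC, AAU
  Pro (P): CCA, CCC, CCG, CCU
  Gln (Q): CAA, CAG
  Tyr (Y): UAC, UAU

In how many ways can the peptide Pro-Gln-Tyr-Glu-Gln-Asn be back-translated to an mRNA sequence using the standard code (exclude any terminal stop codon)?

128

Pro: 4 codons.
Gln: 2 codons.
Tyr: 2 codons.
Glu: 2 codons.
Gln: 2 codons.
Asn: 2 codons.
4 × 2 × 2 × 2 × 2 × 2 = 128.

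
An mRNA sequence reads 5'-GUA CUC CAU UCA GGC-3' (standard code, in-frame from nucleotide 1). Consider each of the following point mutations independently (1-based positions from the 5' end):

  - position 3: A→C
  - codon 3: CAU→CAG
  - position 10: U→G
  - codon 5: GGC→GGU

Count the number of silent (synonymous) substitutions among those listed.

2

Codon 1: GUA (Val) → GUC (Val) — synonymous.
Codon 3: CAU (His) → CAG (Gln) — missense.
Codon 4: UCA (Ser) → GCA (Ala) — missense.
Codon 5: GGC (Gly) → GGU (Gly) — synonymous.
Synonymous: 2 of 4.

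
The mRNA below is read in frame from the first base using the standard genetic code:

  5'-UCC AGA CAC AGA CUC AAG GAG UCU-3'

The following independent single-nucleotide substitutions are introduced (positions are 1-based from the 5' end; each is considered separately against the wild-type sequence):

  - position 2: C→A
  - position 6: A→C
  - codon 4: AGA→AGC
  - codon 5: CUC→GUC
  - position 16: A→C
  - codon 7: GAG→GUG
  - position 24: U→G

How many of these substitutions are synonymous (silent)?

1

Codon 1: UCC (Ser) → UAC (Tyr) — missense.
Codon 2: AGA (Arg) → AGC (Ser) — missense.
Codon 4: AGA (Arg) → AGC (Ser) — missense.
Codon 5: CUC (Leu) → GUC (Val) — missense.
Codon 6: AAG (Lys) → CAG (Gln) — missense.
Codon 7: GAG (Glu) → GUG (Val) — missense.
Codon 8: UCU (Ser) → UCG (Ser) — synonymous.
Synonymous: 1 of 7.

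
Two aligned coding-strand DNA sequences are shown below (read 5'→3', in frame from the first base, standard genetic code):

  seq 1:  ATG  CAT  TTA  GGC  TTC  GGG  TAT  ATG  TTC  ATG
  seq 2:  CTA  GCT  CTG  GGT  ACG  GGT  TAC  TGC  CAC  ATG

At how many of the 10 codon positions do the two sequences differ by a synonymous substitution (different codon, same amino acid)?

Codon 1: ATG Met / CTA Leu — nonsynonymous.
Codon 2: CAT His / GCT Ala — nonsynonymous.
Codon 3: TTA Leu / CTG Leu — synonymous.
Codon 4: GGC Gly / GGT Gly — synonymous.
Codon 5: TTC Phe / ACG Thr — nonsynonymous.
Codon 6: GGG Gly / GGT Gly — synonymous.
Codon 7: TAT Tyr / TAC Tyr — synonymous.
Codon 8: ATG Met / TGC Cys — nonsynonymous.
Codon 9: TTC Phe / CAC His — nonsynonymous.
Codon 10: ATG Met / ATG Met — identical.
Synonymous differences: 4.

4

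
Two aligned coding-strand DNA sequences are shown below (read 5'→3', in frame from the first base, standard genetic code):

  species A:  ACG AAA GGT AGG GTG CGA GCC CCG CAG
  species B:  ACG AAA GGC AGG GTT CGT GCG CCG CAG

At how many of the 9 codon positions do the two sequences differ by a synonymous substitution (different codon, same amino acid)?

4

Codon 1: ACG Thr / ACG Thr — identical.
Codon 2: AAA Lys / AAA Lys — identical.
Codon 3: GGT Gly / GGC Gly — synonymous.
Codon 4: AGG Arg / AGG Arg — identical.
Codon 5: GTG Val / GTT Val — synonymous.
Codon 6: CGA Arg / CGT Arg — synonymous.
Codon 7: GCC Ala / GCG Ala — synonymous.
Codon 8: CCG Pro / CCG Pro — identical.
Codon 9: CAG Gln / CAG Gln — identical.
Synonymous differences: 4.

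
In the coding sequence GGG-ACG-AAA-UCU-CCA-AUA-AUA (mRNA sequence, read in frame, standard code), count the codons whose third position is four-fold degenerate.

Codon 1 GGG (Gly): third position 4-fold.
Codon 2 ACG (Thr): third position 4-fold.
Codon 3 AAA (Lys): third position 2-fold.
Codon 4 UCU (Ser): third position 4-fold.
Codon 5 CCA (Pro): third position 4-fold.
Codon 6 AUA (Ile): third position 3-fold.
Codon 7 AUA (Ile): third position 3-fold.
Four-fold degenerate third positions: 4.

4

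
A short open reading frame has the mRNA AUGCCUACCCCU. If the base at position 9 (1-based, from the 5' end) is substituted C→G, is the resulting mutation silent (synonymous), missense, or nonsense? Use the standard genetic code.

silent

Position 9 falls in codon 3: ACC → Thr.
After the substitution the codon is ACG → Thr.
Both encode Thr, so the change is synonymous.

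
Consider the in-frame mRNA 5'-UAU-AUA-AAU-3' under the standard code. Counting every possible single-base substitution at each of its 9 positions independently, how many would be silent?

4

Codon 1 (UAU, Tyr): 1 synonymous substitution.
Codon 2 (AUA, Ile): 2 synonymous substitutions.
Codon 3 (AAU, Asn): 1 synonymous substitution.
Total: 1 + 2 + 1 = 4.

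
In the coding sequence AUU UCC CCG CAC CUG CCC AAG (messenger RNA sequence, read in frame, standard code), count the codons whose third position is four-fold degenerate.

Codon 1 AUU (Ile): third position 3-fold.
Codon 2 UCC (Ser): third position 4-fold.
Codon 3 CCG (Pro): third position 4-fold.
Codon 4 CAC (His): third position 2-fold.
Codon 5 CUG (Leu): third position 4-fold.
Codon 6 CCC (Pro): third position 4-fold.
Codon 7 AAG (Lys): third position 2-fold.
Four-fold degenerate third positions: 4.

4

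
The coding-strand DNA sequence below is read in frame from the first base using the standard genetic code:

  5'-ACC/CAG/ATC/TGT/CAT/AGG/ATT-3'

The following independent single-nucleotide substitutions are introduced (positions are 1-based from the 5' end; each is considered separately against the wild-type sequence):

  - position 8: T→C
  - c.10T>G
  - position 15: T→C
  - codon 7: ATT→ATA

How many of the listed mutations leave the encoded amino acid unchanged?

2

Codon 3: ATC (Ile) → ACC (Thr) — missense.
Codon 4: TGT (Cys) → GGT (Gly) — missense.
Codon 5: CAT (His) → CAC (His) — synonymous.
Codon 7: ATT (Ile) → ATA (Ile) — synonymous.
Synonymous: 2 of 4.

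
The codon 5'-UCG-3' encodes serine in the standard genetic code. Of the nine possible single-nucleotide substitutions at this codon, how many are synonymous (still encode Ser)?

3

Position 1: none → 0 synonymous.
Position 2: none → 0 synonymous.
Position 3: UCU, UCC, UCA → 3 synonymous.
Total: 0 + 0 + 3 = 3.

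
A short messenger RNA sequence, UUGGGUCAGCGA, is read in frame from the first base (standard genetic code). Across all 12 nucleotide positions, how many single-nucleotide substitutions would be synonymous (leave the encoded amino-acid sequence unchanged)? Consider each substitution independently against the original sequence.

Codon 1 (UUG, Leu): 2 synonymous substitutions.
Codon 2 (GGU, Gly): 3 synonymous substitutions.
Codon 3 (CAG, Gln): 1 synonymous substitution.
Codon 4 (CGA, Arg): 4 synonymous substitutions.
Total: 2 + 3 + 1 + 4 = 10.

10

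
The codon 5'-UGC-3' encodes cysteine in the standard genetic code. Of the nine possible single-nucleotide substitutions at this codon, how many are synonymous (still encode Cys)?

Position 1: none → 0 synonymous.
Position 2: none → 0 synonymous.
Position 3: UGU → 1 synonymous.
Total: 0 + 0 + 1 = 1.

1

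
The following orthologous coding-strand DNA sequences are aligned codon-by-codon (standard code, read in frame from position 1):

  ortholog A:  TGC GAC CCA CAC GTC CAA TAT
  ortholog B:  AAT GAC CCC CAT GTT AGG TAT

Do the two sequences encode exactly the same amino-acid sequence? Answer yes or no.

Codon 1: TGC Cys / AAT Asn — nonsynonymous.
Codon 2: GAC Asp / GAC Asp — identical.
Codon 3: CCA Pro / CCC Pro — synonymous.
Codon 4: CAC His / CAT His — synonymous.
Codon 5: GTC Val / GTT Val — synonymous.
Codon 6: CAA Gln / AGG Arg — nonsynonymous.
Codon 7: TAT Tyr / TAT Tyr — identical.
Nonsynonymous differences: 2 → different protein.

no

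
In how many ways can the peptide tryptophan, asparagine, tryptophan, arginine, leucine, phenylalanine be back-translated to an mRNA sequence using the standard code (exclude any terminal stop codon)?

144

Trp: 1 codon.
Asn: 2 codons.
Trp: 1 codon.
Arg: 6 codons.
Leu: 6 codons.
Phe: 2 codons.
1 × 2 × 1 × 6 × 6 × 2 = 144.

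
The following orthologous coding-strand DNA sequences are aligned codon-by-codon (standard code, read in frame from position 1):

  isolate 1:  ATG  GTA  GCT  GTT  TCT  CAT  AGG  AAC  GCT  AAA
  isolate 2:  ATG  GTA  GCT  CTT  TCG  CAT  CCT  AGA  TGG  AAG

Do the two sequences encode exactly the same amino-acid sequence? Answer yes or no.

Codon 1: ATG Met / ATG Met — identical.
Codon 2: GTA Val / GTA Val — identical.
Codon 3: GCT Ala / GCT Ala — identical.
Codon 4: GTT Val / CTT Leu — nonsynonymous.
Codon 5: TCT Ser / TCG Ser — synonymous.
Codon 6: CAT His / CAT His — identical.
Codon 7: AGG Arg / CCT Pro — nonsynonymous.
Codon 8: AAC Asn / AGA Arg — nonsynonymous.
Codon 9: GCT Ala / TGG Trp — nonsynonymous.
Codon 10: AAA Lys / AAG Lys — synonymous.
Nonsynonymous differences: 4 → different protein.

no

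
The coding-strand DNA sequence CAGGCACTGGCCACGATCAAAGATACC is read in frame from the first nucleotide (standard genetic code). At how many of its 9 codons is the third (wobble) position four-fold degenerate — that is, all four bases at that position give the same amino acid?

Codon 1 CAG (Gln): third position 2-fold.
Codon 2 GCA (Ala): third position 4-fold.
Codon 3 CTG (Leu): third position 4-fold.
Codon 4 GCC (Ala): third position 4-fold.
Codon 5 ACG (Thr): third position 4-fold.
Codon 6 ATC (Ile): third position 3-fold.
Codon 7 AAA (Lys): third position 2-fold.
Codon 8 GAT (Asp): third position 2-fold.
Codon 9 ACC (Thr): third position 4-fold.
Four-fold degenerate third positions: 5.

5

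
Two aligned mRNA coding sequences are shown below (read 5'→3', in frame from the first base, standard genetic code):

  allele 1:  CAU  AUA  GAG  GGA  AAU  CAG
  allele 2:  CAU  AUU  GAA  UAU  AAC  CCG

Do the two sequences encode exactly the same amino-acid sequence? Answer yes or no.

no

Codon 1: CAU His / CAU His — identical.
Codon 2: AUA Ile / AUU Ile — synonymous.
Codon 3: GAG Glu / GAA Glu — synonymous.
Codon 4: GGA Gly / UAU Tyr — nonsynonymous.
Codon 5: AAU Asn / AAC Asn — synonymous.
Codon 6: CAG Gln / CCG Pro — nonsynonymous.
Nonsynonymous differences: 2 → different protein.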